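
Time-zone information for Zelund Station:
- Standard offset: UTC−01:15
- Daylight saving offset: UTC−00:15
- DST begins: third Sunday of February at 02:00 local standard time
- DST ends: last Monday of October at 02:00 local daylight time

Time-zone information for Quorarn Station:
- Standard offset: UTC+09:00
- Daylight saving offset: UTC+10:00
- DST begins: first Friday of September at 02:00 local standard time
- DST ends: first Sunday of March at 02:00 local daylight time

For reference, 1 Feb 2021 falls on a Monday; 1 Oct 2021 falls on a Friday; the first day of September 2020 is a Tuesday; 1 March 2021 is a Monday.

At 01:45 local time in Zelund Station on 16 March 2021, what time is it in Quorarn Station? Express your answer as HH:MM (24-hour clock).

11:00

1 February 2021 is a Monday, so the first Sunday is February 7 and the third is February 21.
1 October 2021 is a Friday, so Mondays fall on 4, 11, 18, 25; the last is October 25.
16 March 2021 lies within the daylight-saving period (21 February – 25 October), so Zelund Station is on daylight time, UTC−00:15.
01:45 Zelund Station + 0h15m = 02:00 UTC.
1 September 2020 is a Tuesday, so the first Friday is September 4.
1 March 2021 is a Monday, so the first Sunday is March 7.
At the standard offset (UTC+09:00), 02:00 UTC + 9h = 11:00 Quorarn Station standard time.
The standard-time date in Quorarn Station, 16 March 2021, does not fall between 4 September 2020 and 7 March 2021, so daylight saving is not in effect and Quorarn Station is at UTC+09:00.
02:00 UTC + 9h = 11:00 Quorarn Station.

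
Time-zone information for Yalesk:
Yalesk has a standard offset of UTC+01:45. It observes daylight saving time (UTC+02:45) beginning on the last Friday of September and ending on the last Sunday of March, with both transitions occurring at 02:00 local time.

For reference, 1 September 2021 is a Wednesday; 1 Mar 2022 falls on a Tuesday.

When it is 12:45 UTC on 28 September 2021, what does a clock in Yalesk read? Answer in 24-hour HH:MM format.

15:30

1 September 2021 is a Wednesday, so Fridays fall on 3, 10, 17, 24; the last is September 24.
1 March 2022 is a Tuesday, so Sundays fall on 6, 13, 20, 27; the last is March 27.
At the standard offset (UTC+01:45), 12:45 UTC + 1h45m = 14:30 Yalesk standard time.
The standard-time date in Yalesk, 28 September 2021, falls between 24 September 2021 and 27 March 2022, so daylight saving is in effect and Yalesk is at UTC+02:45.
12:45 UTC + 2h45m = 15:30 local.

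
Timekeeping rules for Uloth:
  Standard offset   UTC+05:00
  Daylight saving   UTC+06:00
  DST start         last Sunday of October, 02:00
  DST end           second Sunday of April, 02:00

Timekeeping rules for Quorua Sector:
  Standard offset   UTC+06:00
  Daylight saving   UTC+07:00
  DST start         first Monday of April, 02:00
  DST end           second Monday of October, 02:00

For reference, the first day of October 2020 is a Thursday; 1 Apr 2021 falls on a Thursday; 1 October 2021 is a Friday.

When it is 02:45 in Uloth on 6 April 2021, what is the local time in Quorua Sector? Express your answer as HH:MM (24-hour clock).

03:45

1 October 2020 is a Thursday, so Sundays fall on 4, 11, 18, 25; the last is October 25.
1 April 2021 is a Thursday, so the first Sunday is April 4 and the second is April 11.
6 April 2021 falls between 25 October 2020 and 11 April 2021, so daylight saving is in effect and Uloth is at UTC+06:00.
02:45 Uloth − 6h = 20:45 UTC (rolling into the previous day, 5 April 2021).
1 April 2021 is a Thursday, so the first Monday is April 5.
1 October 2021 is a Friday, so the first Monday is October 4 and the second is October 11.
At the standard offset (UTC+06:00), 20:45 UTC + 6h = 02:45 Quorua Sector standard time (rolling into the next day, 6 April 2021).
Daylight saving runs 5 April – 11 October; the standard-time date in Quorua Sector, 6 April 2021, is inside that window, so Quorua Sector is at UTC+07:00.
20:45 UTC + 7h = 03:45 Quorua Sector (rolling into the next day, 6 April 2021).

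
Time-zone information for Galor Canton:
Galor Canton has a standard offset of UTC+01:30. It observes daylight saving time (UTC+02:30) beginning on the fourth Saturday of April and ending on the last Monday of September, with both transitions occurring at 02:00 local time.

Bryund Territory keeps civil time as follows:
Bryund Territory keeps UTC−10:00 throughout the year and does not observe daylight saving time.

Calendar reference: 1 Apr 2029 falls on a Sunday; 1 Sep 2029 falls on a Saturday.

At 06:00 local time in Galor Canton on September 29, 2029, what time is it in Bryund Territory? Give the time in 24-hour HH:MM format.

1 April 2029 is a Sunday, so the first Saturday is April 7 and the fourth is April 28.
1 September 2029 is a Saturday, so Mondays fall on 3, 10, 17, 24; the last is September 24.
September 29, 2029 is outside the daylight-saving period (28 April – 24 September), so Galor Canton is on standard time, UTC+01:30.
06:00 Galor Canton − 1h30m = 04:30 UTC.
Bryund Territory has no daylight saving, so its offset is UTC−10:00 year-round.
04:30 UTC − 10h = 18:30 Bryund Territory (rolling into the previous day, 28 September 2029).

18:30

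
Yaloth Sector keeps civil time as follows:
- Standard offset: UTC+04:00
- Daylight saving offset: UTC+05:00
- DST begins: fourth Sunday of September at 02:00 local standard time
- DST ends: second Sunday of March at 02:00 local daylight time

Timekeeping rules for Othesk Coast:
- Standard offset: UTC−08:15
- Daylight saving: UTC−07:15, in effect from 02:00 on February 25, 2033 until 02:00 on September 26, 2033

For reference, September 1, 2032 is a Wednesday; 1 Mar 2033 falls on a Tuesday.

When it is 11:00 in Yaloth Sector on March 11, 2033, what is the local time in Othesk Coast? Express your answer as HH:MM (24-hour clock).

1 September 2032 is a Wednesday, so the first Sunday is September 5 and the fourth is September 26.
1 March 2033 is a Tuesday, so the first Sunday is March 6 and the second is March 13.
Daylight saving runs 26 September 2032 – 13 March 2033; March 11, 2033 is inside that window, so Yaloth Sector is at UTC+05:00.
11:00 Yaloth Sector − 5h = 06:00 UTC.
At the standard offset (UTC−08:15), 06:00 UTC − 8h15m = 21:45 Othesk Coast standard time (rolling into the previous day, 10 March 2033).
The standard-time date in Othesk Coast, March 10, 2033, falls between 25 February and 26 September, so daylight saving is in effect and Othesk Coast is at UTC−07:15.
06:00 UTC − 7h15m = 22:45 Othesk Coast (rolling into the previous day, 10 March 2033).

22:45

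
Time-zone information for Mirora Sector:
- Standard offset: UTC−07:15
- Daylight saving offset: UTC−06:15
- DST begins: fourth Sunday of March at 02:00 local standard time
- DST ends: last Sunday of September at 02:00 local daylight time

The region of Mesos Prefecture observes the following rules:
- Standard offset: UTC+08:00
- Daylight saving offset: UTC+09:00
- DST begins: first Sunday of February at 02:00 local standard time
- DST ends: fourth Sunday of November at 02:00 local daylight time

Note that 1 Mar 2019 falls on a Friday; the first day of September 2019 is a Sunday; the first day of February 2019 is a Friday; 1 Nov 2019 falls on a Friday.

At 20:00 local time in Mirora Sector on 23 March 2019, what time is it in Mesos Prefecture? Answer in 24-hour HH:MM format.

12:15

1 March 2019 is a Friday, so the first Sunday is March 3 and the fourth is March 24.
1 September 2019 is a Sunday, so Sundays fall on 1, 8, 15, 22, 29; the last is September 29.
23 March 2019 does not fall between 24 March and 29 September, so daylight saving is not in effect and Mirora Sector is at UTC−07:15.
20:00 Mirora Sector + 7h15m = 03:15 UTC (rolling into the next day, 24 March 2019).
1 February 2019 is a Friday, so the first Sunday is February 3.
1 November 2019 is a Friday, so the first Sunday is November 3 and the fourth is November 24.
At the standard offset (UTC+08:00), 03:15 UTC + 8h = 11:15 Mesos Prefecture standard time.
The standard-time date in Mesos Prefecture, 24 March 2019, falls between 3 February and 24 November, so daylight saving is in effect and Mesos Prefecture is at UTC+09:00.
03:15 UTC + 9h = 12:15 Mesos Prefecture.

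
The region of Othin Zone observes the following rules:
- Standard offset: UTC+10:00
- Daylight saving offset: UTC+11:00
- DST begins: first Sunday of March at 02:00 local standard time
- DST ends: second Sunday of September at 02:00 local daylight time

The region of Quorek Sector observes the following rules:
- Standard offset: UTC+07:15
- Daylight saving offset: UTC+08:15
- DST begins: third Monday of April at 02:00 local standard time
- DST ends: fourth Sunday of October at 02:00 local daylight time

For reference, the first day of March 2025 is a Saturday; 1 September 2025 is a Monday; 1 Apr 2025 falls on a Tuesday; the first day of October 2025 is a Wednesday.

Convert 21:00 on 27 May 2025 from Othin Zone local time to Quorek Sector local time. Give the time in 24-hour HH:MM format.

18:15

1 March 2025 is a Saturday, so the first Sunday is March 2.
1 September 2025 is a Monday, so the first Sunday is September 7 and the second is September 14.
Daylight saving runs 2 March – 14 September; 27 May 2025 is inside that window, so Othin Zone is at UTC+11:00.
21:00 Othin Zone − 11h = 10:00 UTC.
1 April 2025 is a Tuesday, so the first Monday is April 7 and the third is April 21.
1 October 2025 is a Wednesday, so the first Sunday is October 5 and the fourth is October 26.
At the standard offset (UTC+07:15), 10:00 UTC + 7h15m = 17:15 Quorek Sector standard time.
Daylight saving runs 21 April – 26 October; the standard-time date in Quorek Sector, 27 May 2025, is inside that window, so Quorek Sector is at UTC+08:15.
10:00 UTC + 8h15m = 18:15 Quorek Sector.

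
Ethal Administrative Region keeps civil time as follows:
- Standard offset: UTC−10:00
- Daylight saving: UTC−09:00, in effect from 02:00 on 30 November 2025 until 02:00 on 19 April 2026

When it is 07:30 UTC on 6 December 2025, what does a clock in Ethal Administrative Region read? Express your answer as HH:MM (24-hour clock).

22:30

At the standard offset (UTC−10:00), 07:30 UTC − 10h = 21:30 Ethal Administrative Region standard time (rolling into the previous day, 5 December 2025).
Daylight saving runs 30 November 2025 – 19 April 2026; the standard-time date in Ethal Administrative Region, 5 December 2025, is inside that window, so Ethal Administrative Region is at UTC−09:00.
07:30 UTC − 9h = 22:30 local (rolling into the previous day, 5 December 2025).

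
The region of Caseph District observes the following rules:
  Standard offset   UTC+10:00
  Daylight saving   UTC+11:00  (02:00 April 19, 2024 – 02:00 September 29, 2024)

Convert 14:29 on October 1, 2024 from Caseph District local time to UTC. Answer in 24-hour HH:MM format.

October 1, 2024 does not fall between 19 April and 29 September, so daylight saving is not in effect and Caseph District is at UTC+10:00.
14:29 local − 10h = 04:29 UTC.

04:29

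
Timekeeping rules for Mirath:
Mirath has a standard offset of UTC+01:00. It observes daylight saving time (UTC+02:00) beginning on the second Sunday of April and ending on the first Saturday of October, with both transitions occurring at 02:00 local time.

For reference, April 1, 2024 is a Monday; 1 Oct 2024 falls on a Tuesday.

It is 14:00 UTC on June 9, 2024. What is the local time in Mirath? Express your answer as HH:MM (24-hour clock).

1 April 2024 is a Monday, so the first Sunday is April 7 and the second is April 14.
1 October 2024 is a Tuesday, so the first Saturday is October 5.
At the standard offset (UTC+01:00), 14:00 UTC + 1h = 15:00 Mirath standard time.
Daylight saving runs 14 April – 5 October; the standard-time date in Mirath, June 9, 2024, is inside that window, so Mirath is at UTC+02:00.
14:00 UTC + 2h = 16:00 local.

16:00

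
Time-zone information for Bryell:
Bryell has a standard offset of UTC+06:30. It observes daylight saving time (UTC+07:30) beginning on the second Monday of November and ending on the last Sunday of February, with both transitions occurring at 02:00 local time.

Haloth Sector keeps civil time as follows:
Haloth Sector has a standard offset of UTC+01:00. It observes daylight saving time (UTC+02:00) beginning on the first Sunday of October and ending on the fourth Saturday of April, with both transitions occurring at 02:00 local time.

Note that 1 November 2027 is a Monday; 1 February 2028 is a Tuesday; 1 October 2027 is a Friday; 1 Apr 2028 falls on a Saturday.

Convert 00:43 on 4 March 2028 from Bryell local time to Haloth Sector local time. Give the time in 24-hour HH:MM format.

1 November 2027 is a Monday, so the first Monday is November 1 and the second is November 8.
1 February 2028 is a Tuesday, so Sundays fall on 6, 13, 20, 27; the last is February 27.
Daylight saving runs 8 November 2027 – 27 February 2028; 4 March 2028 is outside that window, so Bryell is on standard time at UTC+06:30.
00:43 Bryell − 6h30m = 18:13 UTC (rolling into the previous day, 3 March 2028).
1 October 2027 is a Friday, so the first Sunday is October 3.
1 April 2028 is a Saturday, so the first Saturday is April 1 and the fourth is April 22.
At the standard offset (UTC+01:00), 18:13 UTC + 1h = 19:13 Haloth Sector standard time.
The standard-time date in Haloth Sector, 3 March 2028, lies within the daylight-saving period (3 October 2027 – 22 April 2028), so Haloth Sector is on daylight time, UTC+02:00.
18:13 UTC + 2h = 20:13 Haloth Sector.

20:13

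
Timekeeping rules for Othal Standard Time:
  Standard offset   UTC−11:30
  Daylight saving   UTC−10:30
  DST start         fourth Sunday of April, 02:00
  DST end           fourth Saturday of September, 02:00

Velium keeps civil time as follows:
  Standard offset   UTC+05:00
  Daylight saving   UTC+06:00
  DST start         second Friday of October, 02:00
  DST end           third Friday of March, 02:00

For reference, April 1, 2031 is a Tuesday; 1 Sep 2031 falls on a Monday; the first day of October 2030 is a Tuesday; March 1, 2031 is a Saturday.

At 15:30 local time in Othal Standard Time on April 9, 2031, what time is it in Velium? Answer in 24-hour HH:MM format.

08:00

1 April 2031 is a Tuesday, so the first Sunday is April 6 and the fourth is April 27.
1 September 2031 is a Monday, so the first Saturday is September 6 and the fourth is September 27.
April 9, 2031 does not fall between 27 April and 27 September, so daylight saving is not in effect and Othal Standard Time is at UTC−11:30.
15:30 Othal Standard Time + 11h30m = 03:00 UTC (rolling into the next day, 10 April 2031).
1 October 2030 is a Tuesday, so the first Friday is October 4 and the second is October 11.
1 March 2031 is a Saturday, so the first Friday is March 7 and the third is March 21.
At the standard offset (UTC+05:00), 03:00 UTC + 5h = 08:00 Velium standard time.
The standard-time date in Velium, April 10, 2031, is outside the daylight-saving period (11 October 2030 – 21 March 2031), so Velium is on standard time, UTC+05:00.
03:00 UTC + 5h = 08:00 Velium.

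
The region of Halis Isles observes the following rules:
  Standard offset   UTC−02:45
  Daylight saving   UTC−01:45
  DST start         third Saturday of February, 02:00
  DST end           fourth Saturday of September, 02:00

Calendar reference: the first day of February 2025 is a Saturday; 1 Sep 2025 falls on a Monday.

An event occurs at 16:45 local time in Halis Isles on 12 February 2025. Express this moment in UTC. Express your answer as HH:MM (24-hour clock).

19:30

1 February 2025 is a Saturday, so the first Saturday is February 1 and the third is February 15.
1 September 2025 is a Monday, so the first Saturday is September 6 and the fourth is September 27.
12 February 2025 is outside the daylight-saving period (15 February – 27 September), so Halis Isles is on standard time, UTC−02:45.
16:45 local + 2h45m = 19:30 UTC.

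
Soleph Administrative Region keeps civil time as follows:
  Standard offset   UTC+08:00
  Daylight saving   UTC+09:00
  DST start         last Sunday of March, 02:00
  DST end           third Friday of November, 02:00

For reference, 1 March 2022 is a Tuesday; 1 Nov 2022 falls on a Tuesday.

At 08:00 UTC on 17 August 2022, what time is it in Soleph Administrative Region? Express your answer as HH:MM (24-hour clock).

1 March 2022 is a Tuesday, so Sundays fall on 6, 13, 20, 27; the last is March 27.
1 November 2022 is a Tuesday, so the first Friday is November 4 and the third is November 18.
At the standard offset (UTC+08:00), 08:00 UTC + 8h = 16:00 Soleph Administrative Region standard time.
The standard-time date in Soleph Administrative Region, 17 August 2022, lies within the daylight-saving period (27 March – 18 November), so Soleph Administrative Region is on daylight time, UTC+09:00.
08:00 UTC + 9h = 17:00 local.

17:00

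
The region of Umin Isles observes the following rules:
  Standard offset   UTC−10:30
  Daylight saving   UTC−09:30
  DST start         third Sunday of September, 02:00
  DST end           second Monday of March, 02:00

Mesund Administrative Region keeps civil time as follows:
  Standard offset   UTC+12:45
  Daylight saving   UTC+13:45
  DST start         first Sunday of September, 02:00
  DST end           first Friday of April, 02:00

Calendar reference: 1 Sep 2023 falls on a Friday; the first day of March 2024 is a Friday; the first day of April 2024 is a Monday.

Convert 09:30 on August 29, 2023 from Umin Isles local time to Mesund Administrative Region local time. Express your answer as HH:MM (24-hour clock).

08:45

1 September 2023 is a Friday, so the first Sunday is September 3 and the third is September 17.
1 March 2024 is a Friday, so the first Monday is March 4 and the second is March 11.
August 29, 2023 does not fall between 17 September 2023 and 11 March 2024, so daylight saving is not in effect and Umin Isles is at UTC−10:30.
09:30 Umin Isles + 10h30m = 20:00 UTC.
1 September 2023 is a Friday, so the first Sunday is September 3.
1 April 2024 is a Monday, so the first Friday is April 5.
At the standard offset (UTC+12:45), 20:00 UTC + 12h45m = 08:45 Mesund Administrative Region standard time (rolling into the next day, 30 August 2023).
The standard-time date in Mesund Administrative Region, August 30, 2023, is outside the daylight-saving period (3 September 2023 – 5 April 2024), so Mesund Administrative Region is on standard time, UTC+12:45.
20:00 UTC + 12h45m = 08:45 Mesund Administrative Region (rolling into the next day, 30 August 2023).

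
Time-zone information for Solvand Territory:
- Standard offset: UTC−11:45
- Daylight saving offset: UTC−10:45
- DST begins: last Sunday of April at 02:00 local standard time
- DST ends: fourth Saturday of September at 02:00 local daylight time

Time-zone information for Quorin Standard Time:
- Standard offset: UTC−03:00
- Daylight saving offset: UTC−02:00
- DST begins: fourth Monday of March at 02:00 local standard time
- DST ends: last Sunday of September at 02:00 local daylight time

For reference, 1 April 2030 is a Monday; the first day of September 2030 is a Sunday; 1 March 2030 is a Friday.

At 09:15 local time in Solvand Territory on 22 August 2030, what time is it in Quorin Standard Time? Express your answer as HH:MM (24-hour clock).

1 April 2030 is a Monday, so Sundays fall on 7, 14, 21, 28; the last is April 28.
1 September 2030 is a Sunday, so the first Saturday is September 7 and the fourth is September 28.
22 August 2030 falls between 28 April and 28 September, so daylight saving is in effect and Solvand Territory is at UTC−10:45.
09:15 Solvand Territory + 10h45m = 20:00 UTC.
1 March 2030 is a Friday, so the first Monday is March 4 and the fourth is March 25.
1 September 2030 is a Sunday, so Sundays fall on 1, 8, 15, 22, 29; the last is September 29.
At the standard offset (UTC−03:00), 20:00 UTC − 3h = 17:00 Quorin Standard Time standard time.
The standard-time date in Quorin Standard Time, 22 August 2030, falls between 25 March and 29 September, so daylight saving is in effect and Quorin Standard Time is at UTC−02:00.
20:00 UTC − 2h = 18:00 Quorin Standard Time.

18:00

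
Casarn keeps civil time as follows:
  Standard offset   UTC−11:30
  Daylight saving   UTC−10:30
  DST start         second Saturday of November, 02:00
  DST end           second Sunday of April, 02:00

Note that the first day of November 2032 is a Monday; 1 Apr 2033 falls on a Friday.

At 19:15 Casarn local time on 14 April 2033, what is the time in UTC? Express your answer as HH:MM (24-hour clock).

1 November 2032 is a Monday, so the first Saturday is November 6 and the second is November 13.
1 April 2033 is a Friday, so the first Sunday is April 3 and the second is April 10.
14 April 2033 is outside the daylight-saving period (13 November 2032 – 10 April 2033), so Casarn is on standard time, UTC−11:30.
19:15 local + 11h30m = 06:45 UTC (rolling into the next day, 15 April 2033).

06:45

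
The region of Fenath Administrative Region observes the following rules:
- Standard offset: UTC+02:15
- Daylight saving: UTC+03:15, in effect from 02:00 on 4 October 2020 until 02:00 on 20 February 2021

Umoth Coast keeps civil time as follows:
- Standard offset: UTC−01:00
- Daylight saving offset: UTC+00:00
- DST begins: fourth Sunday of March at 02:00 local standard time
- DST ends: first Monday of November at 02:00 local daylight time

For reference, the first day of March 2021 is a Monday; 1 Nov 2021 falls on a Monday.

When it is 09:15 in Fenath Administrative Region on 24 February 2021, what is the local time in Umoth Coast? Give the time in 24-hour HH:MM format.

Daylight saving runs 4 October 2020 – 20 February 2021; 24 February 2021 is outside that window, so Fenath Administrative Region is on standard time at UTC+02:15.
09:15 Fenath Administrative Region − 2h15m = 07:00 UTC.
1 March 2021 is a Monday, so the first Sunday is March 7 and the fourth is March 28.
1 November 2021 is a Monday, so the first Monday is November 1.
At the standard offset (UTC−01:00), 07:00 UTC − 1h = 06:00 Umoth Coast standard time.
Daylight saving runs 28 March – 1 November; the standard-time date in Umoth Coast, 24 February 2021, is outside that window, so Umoth Coast is on standard time at UTC−01:00.
07:00 UTC − 1h = 06:00 Umoth Coast.

06:00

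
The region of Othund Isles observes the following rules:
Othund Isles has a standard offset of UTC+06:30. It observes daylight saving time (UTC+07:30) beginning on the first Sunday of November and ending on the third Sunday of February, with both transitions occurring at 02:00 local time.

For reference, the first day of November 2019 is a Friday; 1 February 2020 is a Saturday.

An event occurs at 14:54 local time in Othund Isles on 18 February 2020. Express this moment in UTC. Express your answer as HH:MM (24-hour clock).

08:24

1 November 2019 is a Friday, so the first Sunday is November 3.
1 February 2020 is a Saturday, so the first Sunday is February 2 and the third is February 16.
18 February 2020 is outside the daylight-saving period (3 November 2019 – 16 February 2020), so Othund Isles is on standard time, UTC+06:30.
14:54 local − 6h30m = 08:24 UTC.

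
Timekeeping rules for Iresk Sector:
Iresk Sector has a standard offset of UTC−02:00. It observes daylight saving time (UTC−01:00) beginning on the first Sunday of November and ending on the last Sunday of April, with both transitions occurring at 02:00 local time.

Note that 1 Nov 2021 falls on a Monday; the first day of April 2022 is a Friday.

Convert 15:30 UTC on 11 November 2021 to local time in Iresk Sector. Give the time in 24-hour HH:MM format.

14:30

1 November 2021 is a Monday, so the first Sunday is November 7.
1 April 2022 is a Friday, so Sundays fall on 3, 10, 17, 24; the last is April 24.
At the standard offset (UTC−02:00), 15:30 UTC − 2h = 13:30 Iresk Sector standard time.
Daylight saving runs 7 November 2021 – 24 April 2022; the standard-time date in Iresk Sector, 11 November 2021, is inside that window, so Iresk Sector is at UTC−01:00.
15:30 UTC − 1h = 14:30 local.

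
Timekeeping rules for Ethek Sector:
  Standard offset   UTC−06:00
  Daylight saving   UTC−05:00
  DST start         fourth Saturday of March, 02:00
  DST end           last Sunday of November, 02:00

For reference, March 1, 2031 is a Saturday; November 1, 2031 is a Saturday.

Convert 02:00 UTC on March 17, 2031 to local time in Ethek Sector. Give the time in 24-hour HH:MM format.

1 March 2031 is a Saturday, so the first Saturday is March 1 and the fourth is March 22.
1 November 2031 is a Saturday, so Sundays fall on 2, 9, 16, 23, 30; the last is November 30.
At the standard offset (UTC−06:00), 02:00 UTC − 6h = 20:00 Ethek Sector standard time (rolling into the previous day, 16 March 2031).
The standard-time date in Ethek Sector, March 16, 2031, is outside the daylight-saving period (22 March – 30 November), so Ethek Sector is on standard time, UTC−06:00.
02:00 UTC − 6h = 20:00 local (rolling into the previous day, 16 March 2031).

20:00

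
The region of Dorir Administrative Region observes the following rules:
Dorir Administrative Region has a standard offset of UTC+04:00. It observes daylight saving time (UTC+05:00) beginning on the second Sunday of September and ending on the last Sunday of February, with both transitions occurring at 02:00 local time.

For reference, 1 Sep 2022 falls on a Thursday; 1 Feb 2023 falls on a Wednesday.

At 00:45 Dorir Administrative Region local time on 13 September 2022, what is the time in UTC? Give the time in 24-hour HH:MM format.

1 September 2022 is a Thursday, so the first Sunday is September 4 and the second is September 11.
1 February 2023 is a Wednesday, so Sundays fall on 5, 12, 19, 26; the last is February 26.
13 September 2022 falls between 11 September 2022 and 26 February 2023, so daylight saving is in effect and Dorir Administrative Region is at UTC+05:00.
00:45 local − 5h = 19:45 UTC (rolling into the previous day, 12 September 2022).

19:45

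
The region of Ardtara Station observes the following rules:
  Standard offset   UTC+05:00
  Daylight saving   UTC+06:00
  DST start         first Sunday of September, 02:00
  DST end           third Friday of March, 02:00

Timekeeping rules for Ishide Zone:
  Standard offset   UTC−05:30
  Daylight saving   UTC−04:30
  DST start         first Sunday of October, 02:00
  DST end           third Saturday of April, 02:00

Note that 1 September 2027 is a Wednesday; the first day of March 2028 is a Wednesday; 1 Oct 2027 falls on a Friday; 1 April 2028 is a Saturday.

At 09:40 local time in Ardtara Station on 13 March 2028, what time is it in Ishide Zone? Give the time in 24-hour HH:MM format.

23:10

1 September 2027 is a Wednesday, so the first Sunday is September 5.
1 March 2028 is a Wednesday, so the first Friday is March 3 and the third is March 17.
13 March 2028 lies within the daylight-saving period (5 September 2027 – 17 March 2028), so Ardtara Station is on daylight time, UTC+06:00.
09:40 Ardtara Station − 6h = 03:40 UTC.
1 October 2027 is a Friday, so the first Sunday is October 3.
1 April 2028 is a Saturday, so the first Saturday is April 1 and the third is April 15.
At the standard offset (UTC−05:30), 03:40 UTC − 5h30m = 22:10 Ishide Zone standard time (rolling into the previous day, 12 March 2028).
The standard-time date in Ishide Zone, 12 March 2028, lies within the daylight-saving period (3 October 2027 – 15 April 2028), so Ishide Zone is on daylight time, UTC−04:30.
03:40 UTC − 4h30m = 23:10 Ishide Zone (rolling into the previous day, 12 March 2028).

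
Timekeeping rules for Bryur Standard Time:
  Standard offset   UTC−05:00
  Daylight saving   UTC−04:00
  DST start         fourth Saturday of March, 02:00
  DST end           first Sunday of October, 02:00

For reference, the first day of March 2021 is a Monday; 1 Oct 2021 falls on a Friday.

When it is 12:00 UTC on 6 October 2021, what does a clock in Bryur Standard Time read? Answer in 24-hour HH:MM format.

07:00

1 March 2021 is a Monday, so the first Saturday is March 6 and the fourth is March 27.
1 October 2021 is a Friday, so the first Sunday is October 3.
At the standard offset (UTC−05:00), 12:00 UTC − 5h = 07:00 Bryur Standard Time standard time.
The standard-time date in Bryur Standard Time, 6 October 2021, is outside the daylight-saving period (27 March – 3 October), so Bryur Standard Time is on standard time, UTC−05:00.
12:00 UTC − 5h = 07:00 local.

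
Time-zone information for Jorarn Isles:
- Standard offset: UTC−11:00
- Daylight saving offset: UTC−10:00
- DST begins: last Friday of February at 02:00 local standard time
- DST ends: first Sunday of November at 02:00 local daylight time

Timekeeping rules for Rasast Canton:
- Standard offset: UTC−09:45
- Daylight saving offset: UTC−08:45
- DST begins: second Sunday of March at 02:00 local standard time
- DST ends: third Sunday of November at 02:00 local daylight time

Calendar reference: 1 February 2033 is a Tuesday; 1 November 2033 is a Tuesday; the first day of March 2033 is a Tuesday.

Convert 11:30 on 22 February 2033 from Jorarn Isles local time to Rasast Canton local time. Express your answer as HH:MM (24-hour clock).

1 February 2033 is a Tuesday, so Fridays fall on 4, 11, 18, 25; the last is February 25.
1 November 2033 is a Tuesday, so the first Sunday is November 6.
22 February 2033 does not fall between 25 February and 6 November, so daylight saving is not in effect and Jorarn Isles is at UTC−11:00.
11:30 Jorarn Isles + 11h = 22:30 UTC.
1 March 2033 is a Tuesday, so the first Sunday is March 6 and the second is March 13.
1 November 2033 is a Tuesday, so the first Sunday is November 6 and the third is November 20.
At the standard offset (UTC−09:45), 22:30 UTC − 9h45m = 12:45 Rasast Canton standard time.
Daylight saving runs 13 March – 20 November; the standard-time date in Rasast Canton, 22 February 2033, is outside that window, so Rasast Canton is on standard time at UTC−09:45.
22:30 UTC − 9h45m = 12:45 Rasast Canton.

12:45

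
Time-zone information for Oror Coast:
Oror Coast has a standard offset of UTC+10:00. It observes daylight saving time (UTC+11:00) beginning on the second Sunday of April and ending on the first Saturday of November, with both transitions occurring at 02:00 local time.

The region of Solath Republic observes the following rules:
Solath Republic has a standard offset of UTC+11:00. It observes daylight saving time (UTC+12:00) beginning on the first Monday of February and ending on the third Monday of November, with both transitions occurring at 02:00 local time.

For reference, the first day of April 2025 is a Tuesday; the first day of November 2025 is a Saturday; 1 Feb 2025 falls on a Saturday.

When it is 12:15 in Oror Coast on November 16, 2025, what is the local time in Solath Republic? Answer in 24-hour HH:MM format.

1 April 2025 is a Tuesday, so the first Sunday is April 6 and the second is April 13.
1 November 2025 is a Saturday, so the first Saturday is November 1.
November 16, 2025 does not fall between 13 April and 1 November, so daylight saving is not in effect and Oror Coast is at UTC+10:00.
12:15 Oror Coast − 10h = 02:15 UTC.
1 February 2025 is a Saturday, so the first Monday is February 3.
1 November 2025 is a Saturday, so the first Monday is November 3 and the third is November 17.
At the standard offset (UTC+11:00), 02:15 UTC + 11h = 13:15 Solath Republic standard time.
Daylight saving runs 3 February – 17 November; the standard-time date in Solath Republic, November 16, 2025, is inside that window, so Solath Republic is at UTC+12:00.
02:15 UTC + 12h = 14:15 Solath Republic.

14:15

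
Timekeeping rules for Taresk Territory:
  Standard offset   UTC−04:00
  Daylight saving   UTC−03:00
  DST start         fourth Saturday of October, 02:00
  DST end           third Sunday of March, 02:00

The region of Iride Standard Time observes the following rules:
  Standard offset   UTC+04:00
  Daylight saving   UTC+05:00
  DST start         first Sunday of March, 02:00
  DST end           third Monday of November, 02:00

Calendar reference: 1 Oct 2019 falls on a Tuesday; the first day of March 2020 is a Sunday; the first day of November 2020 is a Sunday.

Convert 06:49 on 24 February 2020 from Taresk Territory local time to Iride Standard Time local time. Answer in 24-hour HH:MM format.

1 October 2019 is a Tuesday, so the first Saturday is October 5 and the fourth is October 26.
1 March 2020 is a Sunday, so the first Sunday is March 1 and the third is March 15.
24 February 2020 lies within the daylight-saving period (26 October 2019 – 15 March 2020), so Taresk Territory is on daylight time, UTC−03:00.
06:49 Taresk Territory + 3h = 09:49 UTC.
1 March 2020 is a Sunday, so the first Sunday is March 1.
1 November 2020 is a Sunday, so the first Monday is November 2 and the third is November 16.
At the standard offset (UTC+04:00), 09:49 UTC + 4h = 13:49 Iride Standard Time standard time.
The standard-time date in Iride Standard Time, 24 February 2020, does not fall between 1 March and 16 November, so daylight saving is not in effect and Iride Standard Time is at UTC+04:00.
09:49 UTC + 4h = 13:49 Iride Standard Time.

13:49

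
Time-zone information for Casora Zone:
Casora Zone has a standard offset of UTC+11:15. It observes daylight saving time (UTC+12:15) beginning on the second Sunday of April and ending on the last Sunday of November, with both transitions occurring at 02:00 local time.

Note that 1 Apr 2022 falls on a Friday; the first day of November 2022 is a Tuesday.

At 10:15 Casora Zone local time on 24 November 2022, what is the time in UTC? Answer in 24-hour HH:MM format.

22:00

1 April 2022 is a Friday, so the first Sunday is April 3 and the second is April 10.
1 November 2022 is a Tuesday, so Sundays fall on 6, 13, 20, 27; the last is November 27.
Daylight saving runs 10 April – 27 November; 24 November 2022 is inside that window, so Casora Zone is at UTC+12:15.
10:15 local − 12h15m = 22:00 UTC (rolling into the previous day, 23 November 2022).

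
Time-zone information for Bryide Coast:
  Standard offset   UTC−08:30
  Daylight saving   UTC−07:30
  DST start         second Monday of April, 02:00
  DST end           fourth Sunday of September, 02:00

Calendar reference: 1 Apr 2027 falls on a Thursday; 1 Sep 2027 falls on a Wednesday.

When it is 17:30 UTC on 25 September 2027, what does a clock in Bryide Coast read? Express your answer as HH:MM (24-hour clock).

1 April 2027 is a Thursday, so the first Monday is April 5 and the second is April 12.
1 September 2027 is a Wednesday, so the first Sunday is September 5 and the fourth is September 26.
At the standard offset (UTC−08:30), 17:30 UTC − 8h30m = 09:00 Bryide Coast standard time.
The standard-time date in Bryide Coast, 25 September 2027, lies within the daylight-saving period (12 April – 26 September), so Bryide Coast is on daylight time, UTC−07:30.
17:30 UTC − 7h30m = 10:00 local.

10:00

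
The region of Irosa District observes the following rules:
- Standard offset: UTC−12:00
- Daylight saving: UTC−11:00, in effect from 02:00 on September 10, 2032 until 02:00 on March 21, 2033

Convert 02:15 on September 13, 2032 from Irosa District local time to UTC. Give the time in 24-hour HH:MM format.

September 13, 2032 lies within the daylight-saving period (10 September 2032 – 21 March 2033), so Irosa District is on daylight time, UTC−11:00.
02:15 local + 11h = 13:15 UTC.

13:15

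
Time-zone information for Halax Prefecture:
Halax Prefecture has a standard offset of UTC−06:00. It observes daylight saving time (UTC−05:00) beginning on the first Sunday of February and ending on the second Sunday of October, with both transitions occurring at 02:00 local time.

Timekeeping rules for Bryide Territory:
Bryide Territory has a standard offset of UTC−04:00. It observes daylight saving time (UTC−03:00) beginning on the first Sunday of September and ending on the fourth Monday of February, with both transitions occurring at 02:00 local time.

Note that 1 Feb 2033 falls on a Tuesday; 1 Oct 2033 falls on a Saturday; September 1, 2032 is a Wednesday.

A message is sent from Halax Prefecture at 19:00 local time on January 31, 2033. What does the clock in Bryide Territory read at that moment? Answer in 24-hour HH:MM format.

22:00

1 February 2033 is a Tuesday, so the first Sunday is February 6.
1 October 2033 is a Saturday, so the first Sunday is October 2 and the second is October 9.
Daylight saving runs 6 February – 9 October; January 31, 2033 is outside that window, so Halax Prefecture is on standard time at UTC−06:00.
19:00 Halax Prefecture + 6h = 01:00 UTC (rolling into the next day, 1 February 2033).
1 September 2032 is a Wednesday, so the first Sunday is September 5.
1 February 2033 is a Tuesday, so the first Monday is February 7 and the fourth is February 28.
At the standard offset (UTC−04:00), 01:00 UTC − 4h = 21:00 Bryide Territory standard time (rolling into the previous day, 31 January 2033).
The standard-time date in Bryide Territory, January 31, 2033, lies within the daylight-saving period (5 September 2032 – 28 February 2033), so Bryide Territory is on daylight time, UTC−03:00.
01:00 UTC − 3h = 22:00 Bryide Territory (rolling into the previous day, 31 January 2033).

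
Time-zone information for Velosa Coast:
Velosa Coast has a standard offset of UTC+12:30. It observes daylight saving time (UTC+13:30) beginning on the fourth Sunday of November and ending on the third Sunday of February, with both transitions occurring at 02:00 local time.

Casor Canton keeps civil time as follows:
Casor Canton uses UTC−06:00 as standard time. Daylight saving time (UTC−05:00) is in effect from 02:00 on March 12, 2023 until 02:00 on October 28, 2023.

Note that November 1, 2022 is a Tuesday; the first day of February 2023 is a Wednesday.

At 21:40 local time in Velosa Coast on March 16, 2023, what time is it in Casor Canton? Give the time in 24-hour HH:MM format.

04:10

1 November 2022 is a Tuesday, so the first Sunday is November 6 and the fourth is November 27.
1 February 2023 is a Wednesday, so the first Sunday is February 5 and the third is February 19.
March 16, 2023 is outside the daylight-saving period (27 November 2022 – 19 February 2023), so Velosa Coast is on standard time, UTC+12:30.
21:40 Velosa Coast − 12h30m = 09:10 UTC.
At the standard offset (UTC−06:00), 09:10 UTC − 6h = 03:10 Casor Canton standard time.
The standard-time date in Casor Canton, March 16, 2023, lies within the daylight-saving period (12 March – 28 October), so Casor Canton is on daylight time, UTC−05:00.
09:10 UTC − 5h = 04:10 Casor Canton.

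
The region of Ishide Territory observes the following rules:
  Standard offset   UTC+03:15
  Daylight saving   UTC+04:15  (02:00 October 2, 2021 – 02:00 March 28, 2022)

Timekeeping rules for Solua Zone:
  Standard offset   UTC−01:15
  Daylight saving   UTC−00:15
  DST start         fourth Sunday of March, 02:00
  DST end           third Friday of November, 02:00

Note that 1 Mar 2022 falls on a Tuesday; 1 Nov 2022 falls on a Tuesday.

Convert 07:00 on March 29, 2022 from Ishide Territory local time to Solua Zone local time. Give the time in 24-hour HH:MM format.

03:30

Daylight saving runs 2 October 2021 – 28 March 2022; March 29, 2022 is outside that window, so Ishide Territory is on standard time at UTC+03:15.
07:00 Ishide Territory − 3h15m = 03:45 UTC.
1 March 2022 is a Tuesday, so the first Sunday is March 6 and the fourth is March 27.
1 November 2022 is a Tuesday, so the first Friday is November 4 and the third is November 18.
At the standard offset (UTC−01:15), 03:45 UTC − 1h15m = 02:30 Solua Zone standard time.
Daylight saving runs 27 March – 18 November; the standard-time date in Solua Zone, March 29, 2022, is inside that window, so Solua Zone is at UTC−00:15.
03:45 UTC − 0h15m = 03:30 Solua Zone.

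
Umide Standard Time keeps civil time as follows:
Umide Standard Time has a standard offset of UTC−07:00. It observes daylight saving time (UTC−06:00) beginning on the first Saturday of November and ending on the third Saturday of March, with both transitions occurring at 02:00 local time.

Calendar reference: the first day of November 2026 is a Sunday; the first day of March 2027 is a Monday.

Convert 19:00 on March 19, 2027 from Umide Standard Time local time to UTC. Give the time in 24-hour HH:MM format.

01:00

1 November 2026 is a Sunday, so the first Saturday is November 7.
1 March 2027 is a Monday, so the first Saturday is March 6 and the third is March 20.
Daylight saving runs 7 November 2026 – 20 March 2027; March 19, 2027 is inside that window, so Umide Standard Time is at UTC−06:00.
19:00 local + 6h = 01:00 UTC (rolling into the next day, 20 March 2027).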